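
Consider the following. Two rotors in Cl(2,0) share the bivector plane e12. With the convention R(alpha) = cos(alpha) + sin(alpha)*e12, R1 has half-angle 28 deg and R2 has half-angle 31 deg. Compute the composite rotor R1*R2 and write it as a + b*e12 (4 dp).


Same-plane rotors commute and their half-angles add:
R1*R2 = cos(a1 + a2) + sin(a1 + a2)*e12.
a1 + a2 = 28 + 31 = 59 deg
cos(59 deg) = 0.5150
sin(59 deg) = 0.8572
R1*R2 = 0.5150 + 0.8572*e12


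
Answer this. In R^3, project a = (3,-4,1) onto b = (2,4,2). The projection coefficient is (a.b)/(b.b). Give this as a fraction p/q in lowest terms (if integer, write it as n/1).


Projection coefficient = (a . b) / (b . b)
a . b = 3*2 + (-4)*4 + 1*2
= 6 + (-16) + 2 = -8
b . b = 2^2 + 4^2 + 2^2
= 4 + 16 + 4 = 24
Coefficient = -8/24
In lowest terms: -1/3


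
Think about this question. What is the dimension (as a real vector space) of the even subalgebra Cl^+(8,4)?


Even subalgebra dimension = 2^(n-1)
n = 8 + 4 = 12
2^(12 - 1) = 2^11 = 2048
Verification: sum of C(12,k) for even k = 1 + 66 + 495 + 924 + 495 + 66 + 1 = 2048
Result = 2048


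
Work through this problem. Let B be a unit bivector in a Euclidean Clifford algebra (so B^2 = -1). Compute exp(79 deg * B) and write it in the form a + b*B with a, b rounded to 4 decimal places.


For a unit bivector B with B^2 = -1, the exponential series gives
e^(theta*B) = cos(theta) + sin(theta)*B (the GA analogue of Euler's formula).
theta = 79 degrees = 1.37881 rad
cos(79 deg) = 0.1908
sin(79 deg) = 0.9816
exp(theta*B) = 0.1908 + 0.9816*B


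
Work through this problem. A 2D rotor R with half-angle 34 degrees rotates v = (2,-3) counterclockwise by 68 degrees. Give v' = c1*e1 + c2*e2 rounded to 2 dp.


Rotor R = cos(34deg) - sin(34deg)*e12
Rotation angle theta = 2 * 34 = 68 degrees
v' = R*v*~R rotates v by theta.
cos(68deg) = 0.3746, sin(68deg) = 0.9272
v'_1 = 2*cos(68deg) - (-3)*sin(68deg)
= 2*0.3746 - (-3)*0.9272
= 3.53
v'_2 = 2*sin(68deg) + (-3)*cos(68deg)
= 2*0.9272 + (-3)*0.3746
= 0.73
v' = 3.53*e1 + 0.73*e2


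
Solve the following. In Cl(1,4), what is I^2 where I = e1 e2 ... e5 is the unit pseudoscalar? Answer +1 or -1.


The pseudoscalar I = e1...e_n (product of all n generators) of Cl(p,q) satisfies I^2 = (-1)^(q + n(n-1)/2).
p = 1, q = 4, n = p + q = 5
n(n-1)/2 = 5 * 4 / 2 = 10
Exponent = q + n(n-1)/2 = 4 + 10 = 14
I^2 = (-1)^14 = +1


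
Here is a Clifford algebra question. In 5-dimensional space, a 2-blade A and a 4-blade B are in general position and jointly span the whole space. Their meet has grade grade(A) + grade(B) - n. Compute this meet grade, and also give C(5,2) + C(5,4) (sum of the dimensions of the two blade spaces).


Meet grade = grade(A) + grade(B) - n
= 2 + 4 - 5 = 1
C(5,2) = 10
C(5,4) = 5
dim_A + dim_B = 10 + 5 = 15


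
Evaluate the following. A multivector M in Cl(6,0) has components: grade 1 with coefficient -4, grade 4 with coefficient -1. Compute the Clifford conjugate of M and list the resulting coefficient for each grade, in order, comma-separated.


Clifford conjugate sign for grade k: (-1)^(k(k+1)/2)
Grade 1: (-1)^(1*2/2) = (-1)^1 = -1, coeff -4 -> 4
Grade 4: (-1)^(4*5/2) = (-1)^10 = 1, coeff -1 -> -1
Conjugated coefficients: 4, -1


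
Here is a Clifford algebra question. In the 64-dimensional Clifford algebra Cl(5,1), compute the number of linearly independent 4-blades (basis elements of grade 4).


Number of grade-k basis blades in Cl(p,q) with n = p + q is C(n, k).
n = 5 + 1 = 6
C(6, 4) = 6! / (4! * 2!)
= 720 / (24 * 2)
= 15


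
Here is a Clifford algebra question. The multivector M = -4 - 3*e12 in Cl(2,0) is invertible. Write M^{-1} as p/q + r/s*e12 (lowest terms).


M = -4 - 3*e12, where e12^2 = -1.
Since M commutes with its reverse ~M = a - b*e12, M * ~M = a^2 - b^2*e12^2 = a^2 + b^2.
So M^{-1} = ~M / (a^2 + b^2) = (a - b*e12)/(a^2 + b^2).
a^2 + b^2 = 16 + 9 = 25
Scalar part = -4/25 = -4/25
Bivector coeff = 3/25 = 3/25
M^{-1} = -4/25 + 3/25*e12


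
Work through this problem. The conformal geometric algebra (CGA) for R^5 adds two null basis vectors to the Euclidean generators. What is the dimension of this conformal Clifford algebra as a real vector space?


The conformal model of R^5 uses Cl(6,1): the 5 Euclidean generators plus two extra orthogonal generators e+ (e+^2 = +1) and e- (e-^2 = -1), from which the null vectors e0, einf are built.
Number of generators m = 5 + 2 = 7.
dim Cl(p,q) = 2^m = 2^7 = 128


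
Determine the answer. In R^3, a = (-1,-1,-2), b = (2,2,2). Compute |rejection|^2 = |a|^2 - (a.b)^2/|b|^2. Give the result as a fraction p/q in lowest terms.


|a|^2 = (-1)^2 + (-1)^2 + (-2)^2 = 6
|b|^2 = 2^2 + 2^2 + 2^2 = 12
a . b = (-1)*2 + (-1)*2 + (-2)*2 = -8
(a.b)^2 = (-8)^2 = 64
|rej|^2 = 6 - 64/12
= (72 - 64)/12
= 8/12
In lowest terms: 2/3


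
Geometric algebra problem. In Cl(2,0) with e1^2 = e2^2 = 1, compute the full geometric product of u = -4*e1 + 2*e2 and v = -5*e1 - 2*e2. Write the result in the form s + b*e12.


Expand: (-4*e1 + 2*e2)(-5*e1 - 2*e2)
= (-4)*(-5)*e1e1 + (-4)*(-2)*e1e2 + 2*(-5)*e2e1 + 2*(-2)*e2e2
Using e1^2 = e2^2 = 1, e2e1 = -e1e2:
Scalar part s = (-4)*(-5) + 2*(-2) = 20 + (-4) = 16
Bivector part b = (-4)*(-2) - 2*(-5) = 8 - (-10) = 18
uv = 16 + 18*e12


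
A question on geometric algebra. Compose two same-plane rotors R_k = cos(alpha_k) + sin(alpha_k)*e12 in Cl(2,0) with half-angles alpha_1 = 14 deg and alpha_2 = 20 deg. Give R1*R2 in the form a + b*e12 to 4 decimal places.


Same-plane rotors commute and their half-angles add:
R1*R2 = cos(a1 + a2) + sin(a1 + a2)*e12.
a1 + a2 = 14 + 20 = 34 deg
cos(34 deg) = 0.8290
sin(34 deg) = 0.5592
R1*R2 = 0.8290 + 0.5592*e12


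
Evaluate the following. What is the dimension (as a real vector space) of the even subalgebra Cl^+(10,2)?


Even subalgebra dimension = 2^(n-1)
n = 10 + 2 = 12
2^(12 - 1) = 2^11 = 2048
Verification: sum of C(12,k) for even k = 1 + 66 + 495 + 924 + 495 + 66 + 1 = 2048
Result = 2048


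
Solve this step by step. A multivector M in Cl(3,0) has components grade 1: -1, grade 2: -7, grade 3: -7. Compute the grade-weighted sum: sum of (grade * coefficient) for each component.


Grade-weighted sum = sum of grade_k * coefficient_k
1*(-1) = -1
2*(-7) = -14
3*(-7) = -21
Total = -1 + (-14) + (-21) = -36


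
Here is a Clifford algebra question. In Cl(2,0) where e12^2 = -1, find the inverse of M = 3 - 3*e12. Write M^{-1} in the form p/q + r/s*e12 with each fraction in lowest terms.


M = 3 - 3*e12, where e12^2 = -1.
Since M commutes with its reverse ~M = a - b*e12, M * ~M = a^2 - b^2*e12^2 = a^2 + b^2.
So M^{-1} = ~M / (a^2 + b^2) = (a - b*e12)/(a^2 + b^2).
a^2 + b^2 = 9 + 9 = 18
Scalar part = 3/18 = 1/6
Bivector coeff = 3/18 = 1/6
M^{-1} = 1/6 + 1/6*e12


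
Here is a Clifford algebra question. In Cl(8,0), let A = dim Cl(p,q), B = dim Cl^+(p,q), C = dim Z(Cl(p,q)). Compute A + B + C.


n = 8 + 0 = 8
Total dim = 2^8 = 256
Even subalgebra dim = 2^7 = 128
n is even, so center dim = 1
Sum = 256 + 128 + 1 = 385


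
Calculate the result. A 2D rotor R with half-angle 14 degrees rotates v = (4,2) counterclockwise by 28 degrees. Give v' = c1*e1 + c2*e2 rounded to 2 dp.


Rotor R = cos(14deg) - sin(14deg)*e12
Rotation angle theta = 2 * 14 = 28 degrees
v' = R*v*~R rotates v by theta.
cos(28deg) = 0.8829, sin(28deg) = 0.4695
v'_1 = 4*cos(28deg) - 2*sin(28deg)
= 4*0.8829 - 2*0.4695
= 2.59
v'_2 = 4*sin(28deg) + 2*cos(28deg)
= 4*0.4695 + 2*0.8829
= 3.64
v' = 2.59*e1 + 3.64*e2


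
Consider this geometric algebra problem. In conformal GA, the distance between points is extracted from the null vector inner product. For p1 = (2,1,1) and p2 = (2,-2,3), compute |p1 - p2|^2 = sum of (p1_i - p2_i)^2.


p1 - p2 = (0, 3, -2)
|p1 - p2|^2 = 0^2 + 3^2 + (-2)^2
= 0 + 9 + 4
= 13


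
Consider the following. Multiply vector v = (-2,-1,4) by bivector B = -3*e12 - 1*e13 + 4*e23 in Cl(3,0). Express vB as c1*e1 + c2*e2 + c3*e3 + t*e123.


vB has grade-1 (vector) and grade-3 (trivector) parts: vB = (v _| B) + (v ^ B).
Vector part <vB>_1:
  e1: -v2*b12 - v3*b13 = -(-1)*(-3) - (4)*(-1) = 1
  e2: v1*b12 - v3*b23 = (-2)*(-3) - (4)*(4) = -10
  e3: v1*b13 + v2*b23 = (-2)*(-1) + (-1)*(4) = -2
Trivector part <vB>_3:
  e123: v1*b23 - v2*b13 + v3*b12 = (-2)*(4) - (-1)*(-1) + (4)*(-3) = -21
vB = 1*e1 - 10*e2 - 2*e3 - 21*e123


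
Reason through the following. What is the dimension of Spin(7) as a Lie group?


Spin(n) double-covers SO(n); both have Lie algebra so(n) of dimension n(n-1)/2.
n = 7
n(n-1) = 7 * 6 = 42
dim Spin(7) = 42/2 = 21


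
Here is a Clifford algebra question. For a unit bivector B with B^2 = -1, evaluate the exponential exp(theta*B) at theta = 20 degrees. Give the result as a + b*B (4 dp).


For a unit bivector B with B^2 = -1, the exponential series gives
e^(theta*B) = cos(theta) + sin(theta)*B (the GA analogue of Euler's formula).
theta = 20 degrees = 0.349066 rad
cos(20 deg) = 0.9397
sin(20 deg) = 0.3420
exp(theta*B) = 0.9397 + 0.3420*B


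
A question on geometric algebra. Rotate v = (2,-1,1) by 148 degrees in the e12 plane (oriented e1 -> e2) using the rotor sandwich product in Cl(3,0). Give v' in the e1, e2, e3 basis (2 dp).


Rotor R = cos(74deg) - sin(74deg)*e12
Rotation angle theta = 2 * 74 = 148 degrees in the e12 plane (e1 -> e2).
The component perpendicular to the plane (e3) is invariant: v'_3 = v3 = 1.00
cos(148deg) = -0.8480, sin(148deg) = 0.5299
v'_1 = v1*cos(theta) - v2*sin(theta) = 2*(-0.8480) - (-1)*0.5299 = -1.17
v'_2 = v1*sin(theta) + v2*cos(theta) = 2*0.5299 + (-1)*(-0.8480) = 1.91
v' = -1.17*e1 + 1.91*e2 + 1.00*e3


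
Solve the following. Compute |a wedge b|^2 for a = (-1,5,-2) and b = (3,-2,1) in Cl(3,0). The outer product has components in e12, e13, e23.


a wedge b = (a1*b2 - a2*b1)*e12 + (a1*b3 - a3*b1)*e13 + (a2*b3 - a3*b2)*e23
e12 coeff: (-1)*(-2) - 5*3 = 2 - 15 = -13
e13 coeff: (-1)*1 - (-2)*3 = -1 - (-6) = 5
e23 coeff: 5*1 - (-2)*(-2) = 5 - 4 = 1
|a wedge b|^2 = (-13)^2 + 5^2 + 1^2
= 169 + 25 + 1
= 195


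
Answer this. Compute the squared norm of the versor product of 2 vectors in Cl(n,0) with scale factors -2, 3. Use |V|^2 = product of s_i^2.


Each vector v_i has |v_i|^2 = s_i^2
Squared scales: (-2)^2 = 4, 3^2 = 9
|V|^2 = 4 * 9
= 36


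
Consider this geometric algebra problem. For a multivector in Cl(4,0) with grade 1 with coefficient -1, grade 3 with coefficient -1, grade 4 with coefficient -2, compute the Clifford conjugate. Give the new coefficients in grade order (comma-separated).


Clifford conjugate sign for grade k: (-1)^(k(k+1)/2)
Grade 1: (-1)^(1*2/2) = (-1)^1 = -1, coeff -1 -> 1
Grade 3: (-1)^(3*4/2) = (-1)^6 = 1, coeff -1 -> -1
Grade 4: (-1)^(4*5/2) = (-1)^10 = 1, coeff -2 -> -2
Conjugated coefficients: 1, -1, -2


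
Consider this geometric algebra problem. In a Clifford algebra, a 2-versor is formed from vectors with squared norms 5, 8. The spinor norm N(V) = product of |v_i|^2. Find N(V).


Spinor norm N(V) = |v1|^2 * |v2|^2 * ... * |v2|^2
= 5 * 8
Running product: 5, 40
N(V) = 40


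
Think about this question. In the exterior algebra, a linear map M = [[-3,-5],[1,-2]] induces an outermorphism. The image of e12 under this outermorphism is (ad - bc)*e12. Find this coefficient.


The outermorphism of a linear map f sends e1^e2 to f(e1)^f(e2).
f(e1) = -3*e1 + 1*e2
f(e2) = -5*e1 - 2*e2
f(e1) ^ f(e2) = (-3*e1 + 1*e2) ^ (-5*e1 - 2*e2)
= (-3)*(-2)*e12 + 1*(-5)*e21
= (6 - (-5))*e12
= 11*e12
Coefficient = 11


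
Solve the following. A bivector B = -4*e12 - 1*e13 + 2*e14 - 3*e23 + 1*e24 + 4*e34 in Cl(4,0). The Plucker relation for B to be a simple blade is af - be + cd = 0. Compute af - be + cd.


Plucker relation: af - be + cd
a*f = (-4)*4 = -16
b*e = (-1)*1 = -1
c*d = 2*(-3) = -6
af - be + cd = -16 - (-1) + (-6)
= -21


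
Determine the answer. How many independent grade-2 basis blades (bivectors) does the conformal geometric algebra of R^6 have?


The conformal model of R^6 uses Cl(7,1) with m = 6 + 2 = 8 generators.
Number of grade-2 blades = C(m, 2) = C(8, 2)
= 8*7/2 = 28


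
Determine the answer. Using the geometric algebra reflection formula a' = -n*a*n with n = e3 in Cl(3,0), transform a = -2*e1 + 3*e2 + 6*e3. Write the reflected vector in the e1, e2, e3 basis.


Reflection formula: a' = -n*a*n, with n = e3 (unit vector, n^2 = 1).
For reflection through hyperplane perp to e3:
The component along e3 flips sign, others stay.
a = (-2, 3, 6)
a' = (-2, 3, -6)
a' = -2*e1 + 3*e2 - 6*e3


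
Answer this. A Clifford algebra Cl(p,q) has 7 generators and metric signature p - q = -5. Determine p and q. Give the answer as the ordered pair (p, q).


We need p + q = 7 and p - q = -5.
Adding: 2p = 7 + (-5) = 2, so p = 1.
Then q = 7 - 1 = 6.
(p, q) = (1, 6)


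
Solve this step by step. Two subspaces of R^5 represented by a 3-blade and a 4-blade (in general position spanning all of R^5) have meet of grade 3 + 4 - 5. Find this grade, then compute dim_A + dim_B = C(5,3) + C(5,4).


Meet grade = grade(A) + grade(B) - n
= 3 + 4 - 5 = 2
C(5,3) = 10
C(5,4) = 5
dim_A + dim_B = 10 + 5 = 15


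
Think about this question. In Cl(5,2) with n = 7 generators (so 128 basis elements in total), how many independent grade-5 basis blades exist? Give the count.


Number of grade-k basis blades in Cl(p,q) with n = p + q is C(n, k).
n = 5 + 2 = 7
C(7, 5) = 7! / (5! * 2!)
= 5040 / (120 * 2)
= 21


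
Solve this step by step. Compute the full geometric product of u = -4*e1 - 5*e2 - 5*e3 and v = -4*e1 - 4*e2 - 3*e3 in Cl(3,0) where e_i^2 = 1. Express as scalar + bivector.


In Cl(3,0): e_i^2 = 1, e_ie_j = -e_je_i for i != j.
Scalar part = u . v = (-4)*(-4) + (-5)*(-4) + (-5)*(-3)
= 16 + 20 + 15 = 51
e12 coeff = (-4)*(-4) - (-5)*(-4) = 16 - 20 = -4
e13 coeff = (-4)*(-3) - (-5)*(-4) = 12 - 20 = -8
e23 coeff = (-5)*(-3) - (-5)*(-4) = 15 - 20 = -5
uv = 51 - 4*e12 - 8*e13 - 5*e23


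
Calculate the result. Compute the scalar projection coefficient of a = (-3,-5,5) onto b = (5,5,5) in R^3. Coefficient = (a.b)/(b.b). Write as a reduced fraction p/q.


Projection coefficient = (a . b) / (b . b)
a . b = (-3)*5 + (-5)*5 + 5*5
= -15 + (-25) + 25 = -15
b . b = 5^2 + 5^2 + 5^2
= 25 + 25 + 25 = 75
Coefficient = -15/75
In lowest terms: -1/5


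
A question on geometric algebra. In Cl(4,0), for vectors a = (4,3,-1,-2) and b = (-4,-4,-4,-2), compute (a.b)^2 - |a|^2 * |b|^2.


a . b = 4*(-4) + 3*(-4) + (-1)*(-4) + (-2)*(-2)
= -16 + (-12) + 4 + 4 = -20
|a|^2 = 4^2 + 3^2 + (-1)^2 + (-2)^2 = 30
|b|^2 = (-4)^2 + (-4)^2 + (-4)^2 + (-2)^2 = 52
(a.b)^2 = (-20)^2 = 400
|a|^2 * |b|^2 = 30 * 52 = 1560
Result = 400 - 1560 = -1160


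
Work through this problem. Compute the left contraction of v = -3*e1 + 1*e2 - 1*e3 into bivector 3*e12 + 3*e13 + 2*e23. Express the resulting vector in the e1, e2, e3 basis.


Left contraction v _| B = <vB>_1 (grade-1 part of the geometric product vB).
Using e1_|e12 = e2, e2_|e12 = -e1, e1_|e13 = e3, e3_|e13 = -e1, e2_|e23 = e3, e3_|e23 = -e2:
e1 coeff: -v2*b12 - v3*b13 = -(1)*(3) - (-1)*(3) = 0
e2 coeff: v1*b12 - v3*b23 = (-3)*(3) - (-1)*(2) = -7
e3 coeff: v1*b13 + v2*b23 = (-3)*(3) + (1)*(2) = -7
v _| B = 0*e1 - 7*e2 - 7*e3


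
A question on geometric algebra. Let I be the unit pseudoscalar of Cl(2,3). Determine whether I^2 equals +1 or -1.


The pseudoscalar I = e1...e_n (product of all n generators) of Cl(p,q) satisfies I^2 = (-1)^(q + n(n-1)/2).
p = 2, q = 3, n = p + q = 5
n(n-1)/2 = 5 * 4 / 2 = 10
Exponent = q + n(n-1)/2 = 3 + 10 = 13
I^2 = (-1)^13 = -1


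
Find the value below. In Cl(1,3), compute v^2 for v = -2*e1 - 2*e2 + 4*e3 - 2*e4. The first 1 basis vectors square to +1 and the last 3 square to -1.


v^2 = sum of c_i^2 * e_i^2
Positive signature terms (e_i^2 = +1): (-2)^2 = 4
Negative signature terms (e_j^2 = -1): (-2)^2 + 4^2 + (-2)^2 = 24
v^2 = 4 - 24 = -20


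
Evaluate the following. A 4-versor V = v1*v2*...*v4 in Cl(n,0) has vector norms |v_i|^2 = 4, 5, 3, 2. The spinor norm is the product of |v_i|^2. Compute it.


Spinor norm N(V) = |v1|^2 * |v2|^2 * ... * |v4|^2
= 4 * 5 * 3 * 2
Running product: 4, 20, 60, 120
N(V) = 120


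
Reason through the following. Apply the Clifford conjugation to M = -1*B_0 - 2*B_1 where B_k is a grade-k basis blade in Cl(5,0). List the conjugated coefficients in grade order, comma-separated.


Clifford conjugate sign for grade k: (-1)^(k(k+1)/2)
Grade 0: (-1)^(0*1/2) = (-1)^0 = 1, coeff -1 -> -1
Grade 1: (-1)^(1*2/2) = (-1)^1 = -1, coeff -2 -> 2
Conjugated coefficients: -1, 2


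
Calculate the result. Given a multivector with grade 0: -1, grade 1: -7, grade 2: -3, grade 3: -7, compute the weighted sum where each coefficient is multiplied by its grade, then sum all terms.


Grade-weighted sum = sum of grade_k * coefficient_k
0*(-1) = 0
1*(-7) = -7
2*(-3) = -6
3*(-7) = -21
Total = 0 + (-7) + (-6) + (-21) = -34


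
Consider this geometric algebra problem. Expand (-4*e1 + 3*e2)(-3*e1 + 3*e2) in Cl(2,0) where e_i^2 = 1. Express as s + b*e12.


Expand: (-4*e1 + 3*e2)(-3*e1 + 3*e2)
= (-4)*(-3)*e1e1 + (-4)*3*e1e2 + 3*(-3)*e2e1 + 3*3*e2e2
Using e1^2 = e2^2 = 1, e2e1 = -e1e2:
Scalar part s = (-4)*(-3) + 3*3 = 12 + 9 = 21
Bivector part b = (-4)*3 - 3*(-3) = -12 - (-9) = -3
uv = 21 - 3*e12


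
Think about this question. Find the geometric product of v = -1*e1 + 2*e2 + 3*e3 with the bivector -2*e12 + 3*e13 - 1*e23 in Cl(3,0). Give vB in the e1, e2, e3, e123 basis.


vB has grade-1 (vector) and grade-3 (trivector) parts: vB = (v _| B) + (v ^ B).
Vector part <vB>_1:
  e1: -v2*b12 - v3*b13 = -(2)*(-2) - (3)*(3) = -5
  e2: v1*b12 - v3*b23 = (-1)*(-2) - (3)*(-1) = 5
  e3: v1*b13 + v2*b23 = (-1)*(3) + (2)*(-1) = -5
Trivector part <vB>_3:
  e123: v1*b23 - v2*b13 + v3*b12 = (-1)*(-1) - (2)*(3) + (3)*(-2) = -11
vB = -5*e1 + 5*e2 - 5*e3 - 11*e123


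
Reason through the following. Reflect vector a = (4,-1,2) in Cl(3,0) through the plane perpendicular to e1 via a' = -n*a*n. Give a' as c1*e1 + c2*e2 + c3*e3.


Reflection formula: a' = -n*a*n, with n = e1 (unit vector, n^2 = 1).
For reflection through hyperplane perp to e1:
The component along e1 flips sign, others stay.
a = (4, -1, 2)
a' = (-4, -1, 2)
a' = -4*e1 - 1*e2 + 2*e3


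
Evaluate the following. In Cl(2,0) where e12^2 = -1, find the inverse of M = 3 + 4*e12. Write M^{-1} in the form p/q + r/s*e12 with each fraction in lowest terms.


M = 3 + 4*e12, where e12^2 = -1.
Since M commutes with its reverse ~M = a - b*e12, M * ~M = a^2 - b^2*e12^2 = a^2 + b^2.
So M^{-1} = ~M / (a^2 + b^2) = (a - b*e12)/(a^2 + b^2).
a^2 + b^2 = 9 + 16 = 25
Scalar part = 3/25 = 3/25
Bivector coeff = -4/25 = -4/25
M^{-1} = 3/25 - 4/25*e12


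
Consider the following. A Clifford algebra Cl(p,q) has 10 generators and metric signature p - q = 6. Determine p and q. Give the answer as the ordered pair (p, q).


We need p + q = 10 and p - q = 6.
Adding: 2p = 10 + 6 = 16, so p = 8.
Then q = 10 - 8 = 2.
(p, q) = (8, 2)


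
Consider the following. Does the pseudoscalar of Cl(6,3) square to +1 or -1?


The pseudoscalar I = e1...e_n (product of all n generators) of Cl(p,q) satisfies I^2 = (-1)^(q + n(n-1)/2).
p = 6, q = 3, n = p + q = 9
n(n-1)/2 = 9 * 8 / 2 = 36
Exponent = q + n(n-1)/2 = 3 + 36 = 39
I^2 = (-1)^39 = -1


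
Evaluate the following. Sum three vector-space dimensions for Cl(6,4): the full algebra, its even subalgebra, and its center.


n = 6 + 4 = 10
Total dim = 2^10 = 1024
Even subalgebra dim = 2^9 = 512
n is even, so center dim = 1
Sum = 1024 + 512 + 1 = 1537


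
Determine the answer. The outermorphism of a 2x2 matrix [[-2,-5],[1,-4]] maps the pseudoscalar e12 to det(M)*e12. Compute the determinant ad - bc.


The outermorphism of a linear map f sends e1^e2 to f(e1)^f(e2).
f(e1) = -2*e1 + 1*e2
f(e2) = -5*e1 - 4*e2
f(e1) ^ f(e2) = (-2*e1 + 1*e2) ^ (-5*e1 - 4*e2)
= (-2)*(-4)*e12 + 1*(-5)*e21
= (8 - (-5))*e12
= 13*e12
Coefficient = 13


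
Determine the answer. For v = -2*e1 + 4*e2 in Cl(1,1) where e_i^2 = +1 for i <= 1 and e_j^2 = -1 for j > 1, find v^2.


v^2 = sum of c_i^2 * e_i^2
Positive signature terms (e_i^2 = +1): (-2)^2 = 4
Negative signature terms (e_j^2 = -1): 4^2 = 16
v^2 = 4 - 16 = -12


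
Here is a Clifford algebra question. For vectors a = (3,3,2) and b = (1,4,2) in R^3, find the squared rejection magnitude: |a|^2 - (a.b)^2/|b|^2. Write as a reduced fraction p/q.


|a|^2 = 3^2 + 3^2 + 2^2 = 22
|b|^2 = 1^2 + 4^2 + 2^2 = 21
a . b = 3*1 + 3*4 + 2*2 = 19
(a.b)^2 = 19^2 = 361
|rej|^2 = 22 - 361/21
= (462 - 361)/21
= 101/21
In lowest terms: 101/21


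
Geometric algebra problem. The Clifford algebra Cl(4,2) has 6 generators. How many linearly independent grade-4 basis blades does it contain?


Number of grade-k basis blades in Cl(p,q) with n = p + q is C(n, k).
n = 4 + 2 = 6
C(6, 4) = 6! / (4! * 2!)
= 720 / (24 * 2)
= 15


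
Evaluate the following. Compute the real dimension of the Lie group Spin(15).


Spin(n) double-covers SO(n); both have Lie algebra so(n) of dimension n(n-1)/2.
n = 15
n(n-1) = 15 * 14 = 210
dim Spin(15) = 210/2 = 105


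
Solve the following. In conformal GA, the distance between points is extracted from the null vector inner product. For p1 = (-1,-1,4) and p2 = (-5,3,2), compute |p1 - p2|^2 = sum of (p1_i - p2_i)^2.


p1 - p2 = (4, -4, 2)
|p1 - p2|^2 = 4^2 + (-4)^2 + 2^2
= 16 + 16 + 4
= 36


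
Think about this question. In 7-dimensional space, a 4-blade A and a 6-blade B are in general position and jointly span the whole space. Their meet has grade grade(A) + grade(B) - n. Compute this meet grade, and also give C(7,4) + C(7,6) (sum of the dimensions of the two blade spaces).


Meet grade = grade(A) + grade(B) - n
= 4 + 6 - 7 = 3
C(7,4) = 35
C(7,6) = 7
dim_A + dim_B = 35 + 7 = 42


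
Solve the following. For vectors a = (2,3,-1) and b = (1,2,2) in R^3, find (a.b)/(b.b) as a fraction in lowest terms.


Projection coefficient = (a . b) / (b . b)
a . b = 2*1 + 3*2 + (-1)*2
= 2 + 6 + (-2) = 6
b . b = 1^2 + 2^2 + 2^2
= 1 + 4 + 4 = 9
Coefficient = 6/9
In lowest terms: 2/3


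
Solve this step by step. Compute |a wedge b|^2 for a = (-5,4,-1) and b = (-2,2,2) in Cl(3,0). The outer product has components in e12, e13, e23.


a wedge b = (a1*b2 - a2*b1)*e12 + (a1*b3 - a3*b1)*e13 + (a2*b3 - a3*b2)*e23
e12 coeff: (-5)*2 - 4*(-2) = -10 - (-8) = -2
e13 coeff: (-5)*2 - (-1)*(-2) = -10 - 2 = -12
e23 coeff: 4*2 - (-1)*2 = 8 - (-2) = 10
|a wedge b|^2 = (-2)^2 + (-12)^2 + 10^2
= 4 + 144 + 100
= 248


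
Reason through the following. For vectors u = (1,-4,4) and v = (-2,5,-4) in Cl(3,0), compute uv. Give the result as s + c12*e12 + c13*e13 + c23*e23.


In Cl(3,0): e_i^2 = 1, e_ie_j = -e_je_i for i != j.
Scalar part = u . v = 1*(-2) + (-4)*5 + 4*(-4)
= -2 + (-20) + (-16) = -38
e12 coeff = 1*5 - (-4)*(-2) = 5 - 8 = -3
e13 coeff = 1*(-4) - 4*(-2) = -4 - (-8) = 4
e23 coeff = (-4)*(-4) - 4*5 = 16 - 20 = -4
uv = -38 - 3*e12 + 4*e13 - 4*e23


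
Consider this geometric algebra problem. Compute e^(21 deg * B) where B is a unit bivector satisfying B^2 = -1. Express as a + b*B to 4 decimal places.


For a unit bivector B with B^2 = -1, the exponential series gives
e^(theta*B) = cos(theta) + sin(theta)*B (the GA analogue of Euler's formula).
theta = 21 degrees = 0.366519 rad
cos(21 deg) = 0.9336
sin(21 deg) = 0.3584
exp(theta*B) = 0.9336 + 0.3584*B


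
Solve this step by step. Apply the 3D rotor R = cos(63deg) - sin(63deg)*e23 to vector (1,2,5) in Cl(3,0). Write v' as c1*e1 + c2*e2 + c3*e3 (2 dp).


Rotor R = cos(63deg) - sin(63deg)*e23
Rotation angle theta = 2 * 63 = 126 degrees in the e23 plane (e2 -> e3).
The component perpendicular to the plane (e1) is invariant: v'_1 = v1 = 1.00
cos(126deg) = -0.5878, sin(126deg) = 0.8090
v'_2 = v2*cos(theta) - v3*sin(theta) = 2*(-0.5878) - 5*0.8090 = -5.22
v'_3 = v2*sin(theta) + v3*cos(theta) = 2*0.8090 + 5*(-0.5878) = -1.32
v' = 1.00*e1 - 5.22*e2 - 1.32*e3


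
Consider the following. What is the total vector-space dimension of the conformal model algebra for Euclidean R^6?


The conformal model of R^6 uses Cl(7,1): the 6 Euclidean generators plus two extra orthogonal generators e+ (e+^2 = +1) and e- (e-^2 = -1), from which the null vectors e0, einf are built.
Number of generators m = 6 + 2 = 8.
dim Cl(p,q) = 2^m = 2^8 = 256


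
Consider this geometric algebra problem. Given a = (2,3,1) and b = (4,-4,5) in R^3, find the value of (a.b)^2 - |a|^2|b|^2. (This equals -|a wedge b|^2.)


a . b = 2*4 + 3*(-4) + 1*5
= 8 + (-12) + 5 = 1
|a|^2 = 2^2 + 3^2 + 1^2 = 14
|b|^2 = 4^2 + (-4)^2 + 5^2 = 57
(a.b)^2 = 1^2 = 1
|a|^2 * |b|^2 = 14 * 57 = 798
Result = 1 - 798 = -797


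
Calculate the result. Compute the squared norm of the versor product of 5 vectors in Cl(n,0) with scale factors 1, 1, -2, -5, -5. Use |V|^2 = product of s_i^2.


Each vector v_i has |v_i|^2 = s_i^2
Squared scales: 1^2 = 1, 1^2 = 1, (-2)^2 = 4, (-5)^2 = 25, (-5)^2 = 25
|V|^2 = 1 * 1 * 4 * 25 * 25
= 2500


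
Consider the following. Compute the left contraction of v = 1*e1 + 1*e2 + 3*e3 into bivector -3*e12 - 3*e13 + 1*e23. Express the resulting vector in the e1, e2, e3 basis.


Left contraction v _| B = <vB>_1 (grade-1 part of the geometric product vB).
Using e1_|e12 = e2, e2_|e12 = -e1, e1_|e13 = e3, e3_|e13 = -e1, e2_|e23 = e3, e3_|e23 = -e2:
e1 coeff: -v2*b12 - v3*b13 = -(1)*(-3) - (3)*(-3) = 12
e2 coeff: v1*b12 - v3*b23 = (1)*(-3) - (3)*(1) = -6
e3 coeff: v1*b13 + v2*b23 = (1)*(-3) + (1)*(1) = -2
v _| B = 12*e1 - 6*e2 - 2*e3


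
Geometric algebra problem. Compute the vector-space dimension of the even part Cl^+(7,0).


Even subalgebra dimension = 2^(n-1)
n = 7 + 0 = 7
2^(7 - 1) = 2^6 = 64
Verification: sum of C(7,k) for even k = 1 + 21 + 35 + 7 = 64
Result = 64


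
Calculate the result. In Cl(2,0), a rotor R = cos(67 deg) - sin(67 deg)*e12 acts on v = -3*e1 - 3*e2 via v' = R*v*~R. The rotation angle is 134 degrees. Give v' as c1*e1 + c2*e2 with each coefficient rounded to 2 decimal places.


Rotor R = cos(67deg) - sin(67deg)*e12
Rotation angle theta = 2 * 67 = 134 degrees
v' = R*v*~R rotates v by theta.
cos(134deg) = -0.6947, sin(134deg) = 0.7193
v'_1 = -3*cos(134deg) - (-3)*sin(134deg)
= -3*(-0.6947) - (-3)*0.7193
= 4.24
v'_2 = -3*sin(134deg) + (-3)*cos(134deg)
= -3*0.7193 + (-3)*(-0.6947)
= -0.07
v' = 4.24*e1 - 0.07*e2


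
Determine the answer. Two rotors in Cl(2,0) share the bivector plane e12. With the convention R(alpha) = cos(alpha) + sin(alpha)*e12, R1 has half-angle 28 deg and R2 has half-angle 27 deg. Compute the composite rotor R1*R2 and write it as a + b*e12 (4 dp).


Same-plane rotors commute and their half-angles add:
R1*R2 = cos(a1 + a2) + sin(a1 + a2)*e12.
a1 + a2 = 28 + 27 = 55 deg
cos(55 deg) = 0.5736
sin(55 deg) = 0.8192
R1*R2 = 0.5736 + 0.8192*e12


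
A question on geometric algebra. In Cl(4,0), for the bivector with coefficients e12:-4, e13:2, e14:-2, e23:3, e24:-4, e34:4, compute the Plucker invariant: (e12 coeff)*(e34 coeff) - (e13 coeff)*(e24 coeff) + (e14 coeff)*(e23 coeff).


Plucker relation: af - be + cd
a*f = (-4)*4 = -16
b*e = 2*(-4) = -8
c*d = (-2)*3 = -6
af - be + cd = -16 - (-8) + (-6)
= -14


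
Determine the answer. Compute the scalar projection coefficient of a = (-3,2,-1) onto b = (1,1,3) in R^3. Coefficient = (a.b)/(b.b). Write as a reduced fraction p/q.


Projection coefficient = (a . b) / (b . b)
a . b = (-3)*1 + 2*1 + (-1)*3
= -3 + 2 + (-3) = -4
b . b = 1^2 + 1^2 + 3^2
= 1 + 1 + 9 = 11
Coefficient = -4/11
In lowest terms: -4/11


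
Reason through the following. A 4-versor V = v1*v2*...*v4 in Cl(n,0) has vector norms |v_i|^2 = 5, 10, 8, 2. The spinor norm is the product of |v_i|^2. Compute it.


Spinor norm N(V) = |v1|^2 * |v2|^2 * ... * |v4|^2
= 5 * 10 * 8 * 2
Running product: 5, 50, 400, 800
N(V) = 800


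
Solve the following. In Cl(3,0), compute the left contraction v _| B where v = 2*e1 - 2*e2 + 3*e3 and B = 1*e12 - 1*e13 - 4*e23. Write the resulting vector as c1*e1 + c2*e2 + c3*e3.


Left contraction v _| B = <vB>_1 (grade-1 part of the geometric product vB).
Using e1_|e12 = e2, e2_|e12 = -e1, e1_|e13 = e3, e3_|e13 = -e1, e2_|e23 = e3, e3_|e23 = -e2:
e1 coeff: -v2*b12 - v3*b13 = -(-2)*(1) - (3)*(-1) = 5
e2 coeff: v1*b12 - v3*b23 = (2)*(1) - (3)*(-4) = 14
e3 coeff: v1*b13 + v2*b23 = (2)*(-1) + (-2)*(-4) = 6
v _| B = 5*e1 + 14*e2 + 6*e3


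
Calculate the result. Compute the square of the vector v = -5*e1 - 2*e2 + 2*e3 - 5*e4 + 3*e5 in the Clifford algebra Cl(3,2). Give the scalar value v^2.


v^2 = sum of c_i^2 * e_i^2
Positive signature terms (e_i^2 = +1): (-5)^2 + (-2)^2 + 2^2 = 33
Negative signature terms (e_j^2 = -1): (-5)^2 + 3^2 = 34
v^2 = 33 - 34 = -1


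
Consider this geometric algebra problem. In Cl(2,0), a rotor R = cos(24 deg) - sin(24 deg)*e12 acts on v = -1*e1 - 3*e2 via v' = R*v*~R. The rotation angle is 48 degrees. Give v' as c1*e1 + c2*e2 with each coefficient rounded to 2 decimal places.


Rotor R = cos(24deg) - sin(24deg)*e12
Rotation angle theta = 2 * 24 = 48 degrees
v' = R*v*~R rotates v by theta.
cos(48deg) = 0.6691, sin(48deg) = 0.7431
v'_1 = -1*cos(48deg) - (-3)*sin(48deg)
= -1*0.6691 - (-3)*0.7431
= 1.56
v'_2 = -1*sin(48deg) + (-3)*cos(48deg)
= -1*0.7431 + (-3)*0.6691
= -2.75
v' = 1.56*e1 - 2.75*e2


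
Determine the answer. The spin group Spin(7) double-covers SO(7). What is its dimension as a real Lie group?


Spin(n) double-covers SO(n); both have Lie algebra so(n) of dimension n(n-1)/2.
n = 7
n(n-1) = 7 * 6 = 42
dim Spin(7) = 42/2 = 21


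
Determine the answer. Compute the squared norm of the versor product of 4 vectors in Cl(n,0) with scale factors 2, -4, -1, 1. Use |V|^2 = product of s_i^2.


Each vector v_i has |v_i|^2 = s_i^2
Squared scales: 2^2 = 4, (-4)^2 = 16, (-1)^2 = 1, 1^2 = 1
|V|^2 = 4 * 16 * 1 * 1
= 64


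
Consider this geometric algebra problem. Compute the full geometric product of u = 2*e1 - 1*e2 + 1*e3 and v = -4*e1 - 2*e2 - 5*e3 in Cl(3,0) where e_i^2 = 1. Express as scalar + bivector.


In Cl(3,0): e_i^2 = 1, e_ie_j = -e_je_i for i != j.
Scalar part = u . v = 2*(-4) + (-1)*(-2) + 1*(-5)
= -8 + 2 + (-5) = -11
e12 coeff = 2*(-2) - (-1)*(-4) = -4 - 4 = -8
e13 coeff = 2*(-5) - 1*(-4) = -10 - (-4) = -6
e23 coeff = (-1)*(-5) - 1*(-2) = 5 - (-2) = 7
uv = -11 - 8*e12 - 6*e13 + 7*e23


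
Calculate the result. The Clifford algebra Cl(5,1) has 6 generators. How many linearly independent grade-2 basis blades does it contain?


Number of grade-k basis blades in Cl(p,q) with n = p + q is C(n, k).
n = 5 + 1 = 6
C(6, 2) = 6! / (2! * 4!)
= 720 / (2 * 24)
= 15


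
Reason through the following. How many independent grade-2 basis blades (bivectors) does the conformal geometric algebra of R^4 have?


The conformal model of R^4 uses Cl(5,1) with m = 4 + 2 = 6 generators.
Number of grade-2 blades = C(m, 2) = C(6, 2)
= 6*5/2 = 15


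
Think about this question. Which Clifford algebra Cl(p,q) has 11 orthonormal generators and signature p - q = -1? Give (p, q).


We need p + q = 11 and p - q = -1.
Adding: 2p = 11 + (-1) = 10, so p = 5.
Then q = 11 - 5 = 6.
(p, q) = (5, 6)


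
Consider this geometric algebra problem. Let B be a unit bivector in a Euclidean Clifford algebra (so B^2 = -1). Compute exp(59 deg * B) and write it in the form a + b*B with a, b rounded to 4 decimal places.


For a unit bivector B with B^2 = -1, the exponential series gives
e^(theta*B) = cos(theta) + sin(theta)*B (the GA analogue of Euler's formula).
theta = 59 degrees = 1.029744 rad
cos(59 deg) = 0.5150
sin(59 deg) = 0.8572
exp(theta*B) = 0.5150 + 0.8572*B


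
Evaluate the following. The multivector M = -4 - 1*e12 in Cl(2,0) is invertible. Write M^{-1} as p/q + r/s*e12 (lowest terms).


M = -4 - 1*e12, where e12^2 = -1.
Since M commutes with its reverse ~M = a - b*e12, M * ~M = a^2 - b^2*e12^2 = a^2 + b^2.
So M^{-1} = ~M / (a^2 + b^2) = (a - b*e12)/(a^2 + b^2).
a^2 + b^2 = 16 + 1 = 17
Scalar part = -4/17 = -4/17
Bivector coeff = 1/17 = 1/17
M^{-1} = -4/17 + 1/17*e12


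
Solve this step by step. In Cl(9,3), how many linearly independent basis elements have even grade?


Even subalgebra dimension = 2^(n-1)
n = 9 + 3 = 12
2^(12 - 1) = 2^11 = 2048
Verification: sum of C(12,k) for even k = 1 + 66 + 495 + 924 + 495 + 66 + 1 = 2048
Result = 2048


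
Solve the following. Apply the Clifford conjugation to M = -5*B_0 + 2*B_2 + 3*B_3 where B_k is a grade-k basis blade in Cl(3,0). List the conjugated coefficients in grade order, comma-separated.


Clifford conjugate sign for grade k: (-1)^(k(k+1)/2)
Grade 0: (-1)^(0*1/2) = (-1)^0 = 1, coeff -5 -> -5
Grade 2: (-1)^(2*3/2) = (-1)^3 = -1, coeff 2 -> -2
Grade 3: (-1)^(3*4/2) = (-1)^6 = 1, coeff 3 -> 3
Conjugated coefficients: -5, -2, 3


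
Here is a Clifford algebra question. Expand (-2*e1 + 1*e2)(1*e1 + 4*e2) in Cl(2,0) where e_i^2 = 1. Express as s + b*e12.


Expand: (-2*e1 + 1*e2)(1*e1 + 4*e2)
= (-2)*1*e1e1 + (-2)*4*e1e2 + 1*1*e2e1 + 1*4*e2e2
Using e1^2 = e2^2 = 1, e2e1 = -e1e2:
Scalar part s = (-2)*1 + 1*4 = -2 + 4 = 2
Bivector part b = (-2)*4 - 1*1 = -8 - 1 = -9
uv = 2 - 9*e12


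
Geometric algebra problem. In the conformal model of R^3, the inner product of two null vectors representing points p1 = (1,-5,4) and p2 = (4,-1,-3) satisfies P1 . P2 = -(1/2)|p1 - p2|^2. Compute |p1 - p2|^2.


p1 - p2 = (-3, -4, 7)
|p1 - p2|^2 = (-3)^2 + (-4)^2 + 7^2
= 9 + 16 + 49
= 74


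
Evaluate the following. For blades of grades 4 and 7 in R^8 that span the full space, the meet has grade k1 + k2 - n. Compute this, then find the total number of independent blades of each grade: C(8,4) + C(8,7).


Meet grade = grade(A) + grade(B) - n
= 4 + 7 - 8 = 3
C(8,4) = 70
C(8,7) = 8
dim_A + dim_B = 70 + 8 = 78


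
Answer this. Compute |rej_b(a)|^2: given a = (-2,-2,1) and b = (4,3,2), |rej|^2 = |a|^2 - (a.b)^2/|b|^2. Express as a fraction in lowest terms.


|a|^2 = (-2)^2 + (-2)^2 + 1^2 = 9
|b|^2 = 4^2 + 3^2 + 2^2 = 29
a . b = (-2)*4 + (-2)*3 + 1*2 = -12
(a.b)^2 = (-12)^2 = 144
|rej|^2 = 9 - 144/29
= (261 - 144)/29
= 117/29
In lowest terms: 117/29


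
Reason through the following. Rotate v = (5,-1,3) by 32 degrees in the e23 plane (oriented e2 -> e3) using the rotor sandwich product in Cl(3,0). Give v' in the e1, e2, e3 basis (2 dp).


Rotor R = cos(16deg) - sin(16deg)*e23
Rotation angle theta = 2 * 16 = 32 degrees in the e23 plane (e2 -> e3).
The component perpendicular to the plane (e1) is invariant: v'_1 = v1 = 5.00
cos(32deg) = 0.8480, sin(32deg) = 0.5299
v'_2 = v2*cos(theta) - v3*sin(theta) = -1*0.8480 - 3*0.5299 = -2.44
v'_3 = v2*sin(theta) + v3*cos(theta) = -1*0.5299 + 3*0.8480 = 2.01
v' = 5.00*e1 - 2.44*e2 + 2.01*e3


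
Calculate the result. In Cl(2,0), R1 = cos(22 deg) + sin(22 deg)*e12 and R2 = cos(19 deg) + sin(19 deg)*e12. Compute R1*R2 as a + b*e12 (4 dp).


Same-plane rotors commute and their half-angles add:
R1*R2 = cos(a1 + a2) + sin(a1 + a2)*e12.
a1 + a2 = 22 + 19 = 41 deg
cos(41 deg) = 0.7547
sin(41 deg) = 0.6561
R1*R2 = 0.7547 + 0.6561*e12


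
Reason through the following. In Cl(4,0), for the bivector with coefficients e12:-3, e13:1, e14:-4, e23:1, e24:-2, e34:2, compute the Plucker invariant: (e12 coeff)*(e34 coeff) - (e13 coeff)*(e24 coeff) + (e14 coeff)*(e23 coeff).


Plucker relation: af - be + cd
a*f = (-3)*2 = -6
b*e = 1*(-2) = -2
c*d = (-4)*1 = -4
af - be + cd = -6 - (-2) + (-4)
= -8


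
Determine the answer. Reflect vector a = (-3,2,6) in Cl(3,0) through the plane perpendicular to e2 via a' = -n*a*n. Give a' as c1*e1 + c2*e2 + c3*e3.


Reflection formula: a' = -n*a*n, with n = e2 (unit vector, n^2 = 1).
For reflection through hyperplane perp to e2:
The component along e2 flips sign, others stay.
a = (-3, 2, 6)
a' = (-3, -2, 6)
a' = -3*e1 - 2*e2 + 6*e3


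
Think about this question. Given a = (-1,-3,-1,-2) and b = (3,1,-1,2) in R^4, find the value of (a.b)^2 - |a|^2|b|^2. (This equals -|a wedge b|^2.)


a . b = (-1)*3 + (-3)*1 + (-1)*(-1) + (-2)*2
= -3 + (-3) + 1 + (-4) = -9
|a|^2 = (-1)^2 + (-3)^2 + (-1)^2 + (-2)^2 = 15
|b|^2 = 3^2 + 1^2 + (-1)^2 + 2^2 = 15
(a.b)^2 = (-9)^2 = 81
|a|^2 * |b|^2 = 15 * 15 = 225
Result = 81 - 225 = -144


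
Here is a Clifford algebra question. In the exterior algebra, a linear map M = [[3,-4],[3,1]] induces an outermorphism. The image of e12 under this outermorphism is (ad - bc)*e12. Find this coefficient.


The outermorphism of a linear map f sends e1^e2 to f(e1)^f(e2).
f(e1) = 3*e1 + 3*e2
f(e2) = -4*e1 + 1*e2
f(e1) ^ f(e2) = (3*e1 + 3*e2) ^ (-4*e1 + 1*e2)
= 3*1*e12 + 3*(-4)*e21
= (3 - (-12))*e12
= 15*e12
Coefficient = 15


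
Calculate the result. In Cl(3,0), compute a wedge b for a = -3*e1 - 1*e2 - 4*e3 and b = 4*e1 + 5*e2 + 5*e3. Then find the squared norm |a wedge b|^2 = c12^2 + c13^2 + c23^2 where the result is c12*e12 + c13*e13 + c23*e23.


a wedge b = (a1*b2 - a2*b1)*e12 + (a1*b3 - a3*b1)*e13 + (a2*b3 - a3*b2)*e23
e12 coeff: (-3)*5 - (-1)*4 = -15 - (-4) = -11
e13 coeff: (-3)*5 - (-4)*4 = -15 - (-16) = 1
e23 coeff: (-1)*5 - (-4)*5 = -5 - (-20) = 15
|a wedge b|^2 = (-11)^2 + 1^2 + 15^2
= 121 + 1 + 225
= 347


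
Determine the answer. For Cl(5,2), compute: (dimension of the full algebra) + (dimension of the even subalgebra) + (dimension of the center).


n = 5 + 2 = 7
Total dim = 2^7 = 128
Even subalgebra dim = 2^6 = 64
n is odd, so center dim = 2
Sum = 128 + 64 + 2 = 194


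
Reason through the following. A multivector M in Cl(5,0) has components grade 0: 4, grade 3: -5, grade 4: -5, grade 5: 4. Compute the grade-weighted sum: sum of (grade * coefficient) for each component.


Grade-weighted sum = sum of grade_k * coefficient_k
0*4 = 0
3*(-5) = -15
4*(-5) = -20
5*4 = 20
Total = 0 + (-15) + (-20) + 20 = -15


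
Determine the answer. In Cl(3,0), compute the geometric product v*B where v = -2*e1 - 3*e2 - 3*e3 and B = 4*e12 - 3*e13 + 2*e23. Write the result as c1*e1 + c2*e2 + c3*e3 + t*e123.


vB has grade-1 (vector) and grade-3 (trivector) parts: vB = (v _| B) + (v ^ B).
Vector part <vB>_1:
  e1: -v2*b12 - v3*b13 = -(-3)*(4) - (-3)*(-3) = 3
  e2: v1*b12 - v3*b23 = (-2)*(4) - (-3)*(2) = -2
  e3: v1*b13 + v2*b23 = (-2)*(-3) + (-3)*(2) = 0
Trivector part <vB>_3:
  e123: v1*b23 - v2*b13 + v3*b12 = (-2)*(2) - (-3)*(-3) + (-3)*(4) = -25
vB = 3*e1 - 2*e2 + 0*e3 - 25*e123


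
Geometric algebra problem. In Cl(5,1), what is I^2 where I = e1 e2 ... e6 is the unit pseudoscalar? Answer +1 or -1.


The pseudoscalar I = e1...e_n (product of all n generators) of Cl(p,q) satisfies I^2 = (-1)^(q + n(n-1)/2).
p = 5, q = 1, n = p + q = 6
n(n-1)/2 = 6 * 5 / 2 = 15
Exponent = q + n(n-1)/2 = 1 + 15 = 16
I^2 = (-1)^16 = +1


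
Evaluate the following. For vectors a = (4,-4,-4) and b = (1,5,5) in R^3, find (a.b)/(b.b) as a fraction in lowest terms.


Projection coefficient = (a . b) / (b . b)
a . b = 4*1 + (-4)*5 + (-4)*5
= 4 + (-20) + (-20) = -36
b . b = 1^2 + 5^2 + 5^2
= 1 + 25 + 25 = 51
Coefficient = -36/51
In lowest terms: -12/17


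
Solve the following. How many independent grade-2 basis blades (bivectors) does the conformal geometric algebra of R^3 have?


The conformal model of R^3 uses Cl(4,1) with m = 3 + 2 = 5 generators.
Number of grade-2 blades = C(m, 2) = C(5, 2)
= 5*4/2 = 10


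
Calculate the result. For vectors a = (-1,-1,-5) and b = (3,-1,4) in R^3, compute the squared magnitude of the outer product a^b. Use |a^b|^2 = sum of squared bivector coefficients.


a wedge b = (a1*b2 - a2*b1)*e12 + (a1*b3 - a3*b1)*e13 + (a2*b3 - a3*b2)*e23
e12 coeff: (-1)*(-1) - (-1)*3 = 1 - (-3) = 4
e13 coeff: (-1)*4 - (-5)*3 = -4 - (-15) = 11
e23 coeff: (-1)*4 - (-5)*(-1) = -4 - 5 = -9
|a wedge b|^2 = 4^2 + 11^2 + (-9)^2
= 16 + 121 + 81
= 218


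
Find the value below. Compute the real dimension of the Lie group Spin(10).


Spin(n) double-covers SO(n); both have Lie algebra so(n) of dimension n(n-1)/2.
n = 10
n(n-1) = 10 * 9 = 90
dim Spin(10) = 90/2 = 45


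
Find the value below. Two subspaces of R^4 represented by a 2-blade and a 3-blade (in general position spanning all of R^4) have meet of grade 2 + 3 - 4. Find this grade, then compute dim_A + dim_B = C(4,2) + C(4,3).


Meet grade = grade(A) + grade(B) - n
= 2 + 3 - 4 = 1
C(4,2) = 6
C(4,3) = 4
dim_A + dim_B = 6 + 4 = 10
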